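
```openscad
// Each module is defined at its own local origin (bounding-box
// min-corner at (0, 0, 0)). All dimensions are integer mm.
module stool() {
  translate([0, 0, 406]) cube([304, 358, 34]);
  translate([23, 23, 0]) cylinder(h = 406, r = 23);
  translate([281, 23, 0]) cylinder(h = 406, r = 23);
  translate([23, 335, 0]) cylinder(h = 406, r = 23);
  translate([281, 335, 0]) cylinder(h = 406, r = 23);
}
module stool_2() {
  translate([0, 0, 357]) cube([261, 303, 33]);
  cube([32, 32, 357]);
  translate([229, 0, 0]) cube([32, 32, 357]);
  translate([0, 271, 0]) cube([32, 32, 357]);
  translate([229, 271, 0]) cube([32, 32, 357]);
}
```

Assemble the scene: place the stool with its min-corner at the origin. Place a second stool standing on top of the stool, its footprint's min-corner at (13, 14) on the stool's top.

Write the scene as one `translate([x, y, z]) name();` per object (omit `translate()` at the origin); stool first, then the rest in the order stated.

stool();
translate([13, 14, 440]) stool_2();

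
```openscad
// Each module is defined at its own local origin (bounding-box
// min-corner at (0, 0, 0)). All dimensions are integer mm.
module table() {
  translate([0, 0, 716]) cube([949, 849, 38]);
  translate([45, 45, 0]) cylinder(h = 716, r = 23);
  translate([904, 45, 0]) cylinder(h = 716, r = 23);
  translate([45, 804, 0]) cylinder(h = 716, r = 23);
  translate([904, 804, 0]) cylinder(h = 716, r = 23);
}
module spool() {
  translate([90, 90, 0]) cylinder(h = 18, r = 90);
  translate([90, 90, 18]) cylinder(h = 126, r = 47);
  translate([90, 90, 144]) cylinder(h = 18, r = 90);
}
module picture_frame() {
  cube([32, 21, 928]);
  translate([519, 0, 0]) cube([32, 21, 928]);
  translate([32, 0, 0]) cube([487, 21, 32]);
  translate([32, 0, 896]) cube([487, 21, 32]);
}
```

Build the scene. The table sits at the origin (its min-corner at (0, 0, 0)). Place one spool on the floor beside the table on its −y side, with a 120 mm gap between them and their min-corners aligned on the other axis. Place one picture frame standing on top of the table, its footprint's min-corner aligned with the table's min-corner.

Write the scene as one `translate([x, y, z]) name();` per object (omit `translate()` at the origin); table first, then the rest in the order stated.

table();
translate([0, -300, 0]) spool();
translate([0, 0, 754]) picture_frame();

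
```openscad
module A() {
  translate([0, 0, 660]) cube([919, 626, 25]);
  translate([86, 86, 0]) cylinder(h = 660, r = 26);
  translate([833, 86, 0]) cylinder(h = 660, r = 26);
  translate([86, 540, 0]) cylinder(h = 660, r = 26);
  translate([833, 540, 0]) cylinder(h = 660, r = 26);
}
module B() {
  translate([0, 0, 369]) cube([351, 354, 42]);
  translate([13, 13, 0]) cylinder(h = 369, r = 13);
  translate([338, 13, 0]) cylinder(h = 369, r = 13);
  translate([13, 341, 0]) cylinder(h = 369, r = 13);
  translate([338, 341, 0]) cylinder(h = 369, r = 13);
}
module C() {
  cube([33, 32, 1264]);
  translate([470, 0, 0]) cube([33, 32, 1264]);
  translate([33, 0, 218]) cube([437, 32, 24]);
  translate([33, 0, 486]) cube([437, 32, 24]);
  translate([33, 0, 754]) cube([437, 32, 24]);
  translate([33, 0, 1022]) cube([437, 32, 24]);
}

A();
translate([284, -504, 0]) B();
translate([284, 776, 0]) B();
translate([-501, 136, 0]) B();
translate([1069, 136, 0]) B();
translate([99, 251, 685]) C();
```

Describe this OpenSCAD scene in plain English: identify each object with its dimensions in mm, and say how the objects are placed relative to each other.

A is a table with a 919×626 mm rectangular top, 25 mm thick, top surface at z = 685 mm, supported by four round legs of 52 mm diameter, each leg's bounding box inset 60 mm from the nearest pair of top edges, running from the floor.

B is a simple wooden stool: a rectangular seat 351 mm (x) by 354 mm (y), 42 mm thick, top face at z = 411 mm, on four round legs, each 26 mm in diameter. The legs rest on z = 0, each leg's axis is inset half a diameter from the nearest pair of seat edges (so the leg's bounding box is flush with the corner).

C is a straight ladder. Two 33×32 mm vertical rails, 1264 mm tall, stand 503 mm apart (outside-to-outside) with their front faces coplanar on the −y side. 4 rungs, each 32 mm deep and 24 mm tall, span between the inner faces of the rails, front faces flush with the rails. The lowest rung's underside is at z = 218 mm and rungs are spaced 268 mm apart (underside to underside).

Four stools sit around the table at the −y, +y, −x, +x sides. The ladder is on top of the table.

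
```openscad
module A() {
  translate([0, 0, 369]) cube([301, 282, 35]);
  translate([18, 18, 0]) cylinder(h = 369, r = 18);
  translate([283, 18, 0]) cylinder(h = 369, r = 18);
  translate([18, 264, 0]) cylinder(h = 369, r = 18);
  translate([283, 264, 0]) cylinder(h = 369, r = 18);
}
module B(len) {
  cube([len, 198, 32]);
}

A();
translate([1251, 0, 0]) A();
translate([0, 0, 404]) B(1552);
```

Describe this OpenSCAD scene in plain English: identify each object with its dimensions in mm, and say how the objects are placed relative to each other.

A is a simple wooden stool: a rectangular seat 301 mm (x) by 282 mm (y), 35 mm thick, top face at z = 404 mm, on four round legs, each 36 mm in diameter. The legs rest on z = 0, each leg's axis is inset half a diameter from the nearest pair of seat edges (so the leg's bounding box is flush with the corner).

B is a rectangular beam 1552 mm long (x), 198 mm deep (y), 32 mm thick (z).

The beam spans the tops of two stools placed 950 mm apart, resting at z = 404 mm.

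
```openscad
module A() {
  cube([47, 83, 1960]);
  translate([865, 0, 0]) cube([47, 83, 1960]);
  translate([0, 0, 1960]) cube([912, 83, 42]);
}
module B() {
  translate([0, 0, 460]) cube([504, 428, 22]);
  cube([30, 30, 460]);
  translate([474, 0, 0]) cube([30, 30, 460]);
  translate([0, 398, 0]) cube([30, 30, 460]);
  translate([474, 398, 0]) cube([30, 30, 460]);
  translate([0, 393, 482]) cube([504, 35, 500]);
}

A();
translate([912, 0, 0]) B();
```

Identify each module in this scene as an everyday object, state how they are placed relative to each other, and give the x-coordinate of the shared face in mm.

A is a door frame. B is a chair. The chair is against the door frame's +x side, with their −y faces flush. The x-coordinate of the shared face is 912 mm.

The door frame's +x face and the chair's −x face are both at x = 912 mm.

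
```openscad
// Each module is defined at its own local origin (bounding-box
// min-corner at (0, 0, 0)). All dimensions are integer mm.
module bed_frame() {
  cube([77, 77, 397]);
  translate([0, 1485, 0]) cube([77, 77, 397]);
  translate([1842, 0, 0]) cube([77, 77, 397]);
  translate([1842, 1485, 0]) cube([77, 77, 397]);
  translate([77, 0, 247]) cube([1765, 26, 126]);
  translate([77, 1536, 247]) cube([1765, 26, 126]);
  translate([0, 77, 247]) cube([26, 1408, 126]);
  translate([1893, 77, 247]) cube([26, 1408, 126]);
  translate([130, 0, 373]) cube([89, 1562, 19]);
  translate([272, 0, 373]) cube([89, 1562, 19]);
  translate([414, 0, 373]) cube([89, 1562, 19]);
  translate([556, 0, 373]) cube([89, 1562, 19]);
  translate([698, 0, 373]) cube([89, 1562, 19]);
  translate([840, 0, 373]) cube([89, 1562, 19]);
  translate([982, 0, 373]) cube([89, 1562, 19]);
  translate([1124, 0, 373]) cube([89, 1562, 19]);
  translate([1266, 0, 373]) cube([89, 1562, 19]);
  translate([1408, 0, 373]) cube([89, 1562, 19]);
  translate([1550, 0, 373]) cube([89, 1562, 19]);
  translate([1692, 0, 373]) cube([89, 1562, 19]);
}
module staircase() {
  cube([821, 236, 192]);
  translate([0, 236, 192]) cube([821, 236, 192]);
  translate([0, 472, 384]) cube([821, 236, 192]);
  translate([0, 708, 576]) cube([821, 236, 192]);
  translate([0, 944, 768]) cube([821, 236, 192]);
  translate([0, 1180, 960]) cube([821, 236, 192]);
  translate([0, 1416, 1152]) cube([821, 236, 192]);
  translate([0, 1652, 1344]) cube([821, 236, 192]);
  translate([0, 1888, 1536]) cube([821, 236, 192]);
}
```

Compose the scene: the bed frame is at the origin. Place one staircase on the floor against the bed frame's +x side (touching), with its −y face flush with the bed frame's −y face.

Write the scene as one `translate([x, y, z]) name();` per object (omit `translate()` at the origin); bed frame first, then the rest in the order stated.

bed_frame();
translate([1919, 0, 0]) staircase();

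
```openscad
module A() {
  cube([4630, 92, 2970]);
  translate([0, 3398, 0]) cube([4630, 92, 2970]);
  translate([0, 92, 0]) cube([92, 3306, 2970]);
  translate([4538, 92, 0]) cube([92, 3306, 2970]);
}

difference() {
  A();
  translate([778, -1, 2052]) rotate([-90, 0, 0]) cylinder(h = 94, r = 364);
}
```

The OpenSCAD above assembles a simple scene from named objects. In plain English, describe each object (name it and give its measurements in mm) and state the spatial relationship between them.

A is a box-shaped house frame (walls only): outside footprint 4630×3490 mm, wall height 2970 mm, wall thickness 92 mm. The two y-facing walls run the full x-width; the two x-facing walls fit between the inner faces of the y-facing walls.

The house frame has a circular hole of radius 364 mm through its front wall, centred at (x = 778, z = 2052).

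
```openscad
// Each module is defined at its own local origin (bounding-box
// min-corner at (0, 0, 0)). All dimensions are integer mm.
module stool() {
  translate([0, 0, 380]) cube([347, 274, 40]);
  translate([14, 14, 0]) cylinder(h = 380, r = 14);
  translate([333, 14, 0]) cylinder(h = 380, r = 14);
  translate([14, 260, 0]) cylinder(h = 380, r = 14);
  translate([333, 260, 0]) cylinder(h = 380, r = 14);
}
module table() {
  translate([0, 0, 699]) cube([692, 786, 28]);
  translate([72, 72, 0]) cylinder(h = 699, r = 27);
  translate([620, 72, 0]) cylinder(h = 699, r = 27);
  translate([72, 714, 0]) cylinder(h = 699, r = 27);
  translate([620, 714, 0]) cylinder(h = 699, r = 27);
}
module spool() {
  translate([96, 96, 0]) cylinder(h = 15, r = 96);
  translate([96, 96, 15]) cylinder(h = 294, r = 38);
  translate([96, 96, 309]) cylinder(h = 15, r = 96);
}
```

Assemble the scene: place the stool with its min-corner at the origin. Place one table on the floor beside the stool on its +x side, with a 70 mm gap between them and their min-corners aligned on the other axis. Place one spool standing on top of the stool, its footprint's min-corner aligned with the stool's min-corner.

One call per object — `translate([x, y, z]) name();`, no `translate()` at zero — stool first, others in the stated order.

stool();
translate([417, 0, 0]) table();
translate([0, 0, 420]) spool();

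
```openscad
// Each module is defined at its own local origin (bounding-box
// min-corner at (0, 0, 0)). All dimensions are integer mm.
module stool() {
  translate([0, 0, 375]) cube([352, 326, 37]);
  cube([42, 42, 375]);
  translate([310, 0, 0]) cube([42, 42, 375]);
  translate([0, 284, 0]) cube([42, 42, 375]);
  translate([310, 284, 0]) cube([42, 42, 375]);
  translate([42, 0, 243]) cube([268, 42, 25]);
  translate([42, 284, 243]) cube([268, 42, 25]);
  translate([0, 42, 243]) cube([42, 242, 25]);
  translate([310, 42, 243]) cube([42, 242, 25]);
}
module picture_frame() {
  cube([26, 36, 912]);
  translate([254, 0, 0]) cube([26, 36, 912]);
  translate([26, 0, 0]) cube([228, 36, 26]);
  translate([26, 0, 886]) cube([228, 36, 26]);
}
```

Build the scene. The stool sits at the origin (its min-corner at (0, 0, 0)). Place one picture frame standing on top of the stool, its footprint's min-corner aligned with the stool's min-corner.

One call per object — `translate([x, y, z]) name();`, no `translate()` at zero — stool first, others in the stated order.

stool();
translate([0, 0, 412]) picture_frame();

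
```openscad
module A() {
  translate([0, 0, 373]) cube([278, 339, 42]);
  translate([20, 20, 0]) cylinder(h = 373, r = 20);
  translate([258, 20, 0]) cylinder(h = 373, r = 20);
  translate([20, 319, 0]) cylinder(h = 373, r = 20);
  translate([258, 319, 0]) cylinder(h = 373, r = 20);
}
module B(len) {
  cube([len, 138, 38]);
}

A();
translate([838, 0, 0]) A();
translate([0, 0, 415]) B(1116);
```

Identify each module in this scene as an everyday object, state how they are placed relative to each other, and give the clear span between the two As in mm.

Second stool starts at x = 838; first ends at x = 278; clear span = 838 − 278 = 560 mm.

A is a stool. B is a beam. A beam spans the tops of two stools. The clear span between the two stools is 560 mm.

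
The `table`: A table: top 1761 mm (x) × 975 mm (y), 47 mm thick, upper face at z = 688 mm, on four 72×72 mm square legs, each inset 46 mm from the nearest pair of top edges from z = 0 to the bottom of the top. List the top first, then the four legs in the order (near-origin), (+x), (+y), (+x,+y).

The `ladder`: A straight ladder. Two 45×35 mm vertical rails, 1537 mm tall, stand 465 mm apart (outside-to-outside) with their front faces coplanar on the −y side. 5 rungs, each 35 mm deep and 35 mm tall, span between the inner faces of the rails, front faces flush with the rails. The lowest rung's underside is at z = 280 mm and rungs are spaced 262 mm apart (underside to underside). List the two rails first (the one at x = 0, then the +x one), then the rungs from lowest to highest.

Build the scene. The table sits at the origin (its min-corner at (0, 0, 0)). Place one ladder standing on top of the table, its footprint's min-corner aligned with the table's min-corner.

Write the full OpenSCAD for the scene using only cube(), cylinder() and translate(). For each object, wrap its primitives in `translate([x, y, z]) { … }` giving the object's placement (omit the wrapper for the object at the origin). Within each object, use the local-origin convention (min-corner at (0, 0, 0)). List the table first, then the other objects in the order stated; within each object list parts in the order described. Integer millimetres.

translate([0, 0, 641]) cube([1761, 975, 47]);
translate([46, 46, 0]) cube([72, 72, 641]);
translate([1643, 46, 0]) cube([72, 72, 641]);
translate([46, 857, 0]) cube([72, 72, 641]);
translate([1643, 857, 0]) cube([72, 72, 641]);
translate([0, 0, 688]) {
  cube([45, 35, 1537]);
  translate([420, 0, 0]) cube([45, 35, 1537]);
  translate([45, 0, 280]) cube([375, 35, 35]);
  translate([45, 0, 542]) cube([375, 35, 35]);
  translate([45, 0, 804]) cube([375, 35, 35]);
  translate([45, 0, 1066]) cube([375, 35, 35]);
  translate([45, 0, 1328]) cube([375, 35, 35]);
}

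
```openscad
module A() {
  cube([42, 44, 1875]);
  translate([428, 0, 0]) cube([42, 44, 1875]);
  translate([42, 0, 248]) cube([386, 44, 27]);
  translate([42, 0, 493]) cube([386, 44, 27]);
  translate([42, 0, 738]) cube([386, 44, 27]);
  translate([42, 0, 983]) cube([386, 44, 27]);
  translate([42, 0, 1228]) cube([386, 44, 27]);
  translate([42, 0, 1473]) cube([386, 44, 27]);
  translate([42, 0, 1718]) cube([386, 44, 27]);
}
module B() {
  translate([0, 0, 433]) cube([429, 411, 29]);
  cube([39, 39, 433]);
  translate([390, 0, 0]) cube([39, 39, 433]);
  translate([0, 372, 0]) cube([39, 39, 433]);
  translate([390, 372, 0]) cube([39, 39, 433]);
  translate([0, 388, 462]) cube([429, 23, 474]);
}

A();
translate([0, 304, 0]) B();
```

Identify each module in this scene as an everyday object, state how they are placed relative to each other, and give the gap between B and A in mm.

A is a ladder. B is a chair. The chair is on the floor beside the ladder on its +y side. The gap between the chair and the ladder is 260 mm.

The chair's nearest face is 260 mm from the ladder's +y face.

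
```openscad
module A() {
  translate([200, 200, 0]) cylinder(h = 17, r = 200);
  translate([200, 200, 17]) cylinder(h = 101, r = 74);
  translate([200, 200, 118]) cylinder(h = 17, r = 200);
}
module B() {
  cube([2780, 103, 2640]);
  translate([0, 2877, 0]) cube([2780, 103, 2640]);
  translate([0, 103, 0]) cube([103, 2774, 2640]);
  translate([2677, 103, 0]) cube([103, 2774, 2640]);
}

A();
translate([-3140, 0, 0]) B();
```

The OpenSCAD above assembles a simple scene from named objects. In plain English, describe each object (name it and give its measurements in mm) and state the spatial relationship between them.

A is a spool: two coaxial disc flanges of radius 200 mm and thickness 17 mm, joined by a core cylinder of radius 74 mm and height 101 mm. The lower flange rests on z = 0 and the three cylinders share a vertical axis.

B is the wall frame of a small rectangular building: four walls, each 2640 mm tall and 103 mm thick, enclosing a footprint 2780 mm (x) by 2980 mm (y) outside-to-outside, with no floor or roof. The front and back walls (the −y and +y sides) span the full width; the two side walls fit between them.

The house frame is on the floor beside the spool on its −x side.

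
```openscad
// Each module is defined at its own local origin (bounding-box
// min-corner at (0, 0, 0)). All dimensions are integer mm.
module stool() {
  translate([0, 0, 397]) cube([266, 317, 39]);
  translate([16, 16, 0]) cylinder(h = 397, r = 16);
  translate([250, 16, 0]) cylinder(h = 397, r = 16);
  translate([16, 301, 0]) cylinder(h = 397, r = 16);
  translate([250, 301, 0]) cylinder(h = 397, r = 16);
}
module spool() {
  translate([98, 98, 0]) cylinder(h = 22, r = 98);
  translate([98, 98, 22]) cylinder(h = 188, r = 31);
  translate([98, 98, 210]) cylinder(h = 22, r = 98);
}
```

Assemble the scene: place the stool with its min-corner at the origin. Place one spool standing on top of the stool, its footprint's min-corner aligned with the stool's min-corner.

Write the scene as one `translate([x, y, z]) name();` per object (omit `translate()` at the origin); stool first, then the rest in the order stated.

stool();
translate([0, 0, 436]) spool();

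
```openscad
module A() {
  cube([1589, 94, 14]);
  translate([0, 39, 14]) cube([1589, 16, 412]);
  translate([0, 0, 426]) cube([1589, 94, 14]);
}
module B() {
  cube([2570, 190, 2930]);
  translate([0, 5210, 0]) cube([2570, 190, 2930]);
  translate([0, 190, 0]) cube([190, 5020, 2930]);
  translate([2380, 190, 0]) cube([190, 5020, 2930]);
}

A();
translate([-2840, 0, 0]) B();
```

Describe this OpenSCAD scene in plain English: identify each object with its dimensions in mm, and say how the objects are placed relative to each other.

A is an I-beam lying along x, 1589 mm long. Overall section height 440 mm. Two flanges 94 mm wide (y) and 14 mm thick, one on the floor and one at the top; a web 16 mm thick runs between them, centred on the flange width.

B is a box-shaped house frame (walls only): outside footprint 2570×5400 mm, wall height 2930 mm, wall thickness 190 mm. The two y-facing walls run the full x-width; the two x-facing walls fit between the inner faces of the y-facing walls.

The house frame is on the floor beside the I-beam on its −x side.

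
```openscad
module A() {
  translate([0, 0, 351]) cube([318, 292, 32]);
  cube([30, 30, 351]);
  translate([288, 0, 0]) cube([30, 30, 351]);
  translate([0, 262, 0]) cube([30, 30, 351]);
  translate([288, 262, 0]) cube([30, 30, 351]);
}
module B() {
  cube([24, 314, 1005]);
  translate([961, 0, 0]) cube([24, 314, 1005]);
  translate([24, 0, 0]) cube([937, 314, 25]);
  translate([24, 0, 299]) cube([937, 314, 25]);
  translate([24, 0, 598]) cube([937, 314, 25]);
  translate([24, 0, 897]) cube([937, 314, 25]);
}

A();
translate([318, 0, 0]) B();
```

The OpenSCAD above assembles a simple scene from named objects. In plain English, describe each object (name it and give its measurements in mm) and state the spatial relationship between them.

A is a simple wooden stool: a rectangular seat 318 mm (x) by 292 mm (y), 32 mm thick, top face at z = 383 mm, on four square legs, each 30×30 mm in cross-section. The legs rest on z = 0, each flush with a corner of the seat.

B is an open bookshelf. Two side panels, each 24 mm thick, 314 mm deep and 1005 mm tall, stand 985 mm apart (outside-to-outside). Between them sit 4 shelves, each 25 mm thick and 314 mm deep, spanning the full gap between the sides. The bottom shelf rests on the floor (its underside at z = 0) and the clear gap between one shelf's top and the next shelf's underside is 274 mm.

The bookshelf is against the stool's +x side, with their −y faces flush.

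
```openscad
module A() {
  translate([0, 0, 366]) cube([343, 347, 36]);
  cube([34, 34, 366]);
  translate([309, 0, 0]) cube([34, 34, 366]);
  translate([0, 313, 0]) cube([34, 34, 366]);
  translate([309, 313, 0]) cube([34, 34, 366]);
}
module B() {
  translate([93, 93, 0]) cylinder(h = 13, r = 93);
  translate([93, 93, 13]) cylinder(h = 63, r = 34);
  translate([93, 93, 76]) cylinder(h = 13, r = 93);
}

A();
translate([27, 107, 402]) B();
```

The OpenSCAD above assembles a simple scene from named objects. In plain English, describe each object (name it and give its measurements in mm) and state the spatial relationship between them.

A is a four-legged stool. The seat is a 343×347×36 mm slab whose top surface is at z = 402 mm; four square legs, each 34×34 mm in cross-section, run from the floor (z = 0) to the underside of the seat, each flush with a corner of the seat.

B is a spool: two coaxial disc flanges of radius 93 mm and thickness 13 mm, joined by a core cylinder of radius 34 mm and height 63 mm. The lower flange rests on z = 0 and the three cylinders share a vertical axis.

The spool is on top of the stool.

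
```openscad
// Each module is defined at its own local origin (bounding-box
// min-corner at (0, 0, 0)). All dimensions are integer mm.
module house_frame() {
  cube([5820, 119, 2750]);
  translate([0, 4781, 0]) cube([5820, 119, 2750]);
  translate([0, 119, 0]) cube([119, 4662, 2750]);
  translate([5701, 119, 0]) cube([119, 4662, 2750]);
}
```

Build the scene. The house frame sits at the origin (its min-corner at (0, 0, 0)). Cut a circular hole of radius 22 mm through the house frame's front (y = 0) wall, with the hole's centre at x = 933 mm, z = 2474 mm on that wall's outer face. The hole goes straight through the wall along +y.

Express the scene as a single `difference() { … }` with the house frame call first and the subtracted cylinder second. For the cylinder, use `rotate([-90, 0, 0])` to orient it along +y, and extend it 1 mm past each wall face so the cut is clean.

difference() {
  house_frame();
  translate([933, -1, 2474]) rotate([-90, 0, 0]) cylinder(h = 121, r = 22);
}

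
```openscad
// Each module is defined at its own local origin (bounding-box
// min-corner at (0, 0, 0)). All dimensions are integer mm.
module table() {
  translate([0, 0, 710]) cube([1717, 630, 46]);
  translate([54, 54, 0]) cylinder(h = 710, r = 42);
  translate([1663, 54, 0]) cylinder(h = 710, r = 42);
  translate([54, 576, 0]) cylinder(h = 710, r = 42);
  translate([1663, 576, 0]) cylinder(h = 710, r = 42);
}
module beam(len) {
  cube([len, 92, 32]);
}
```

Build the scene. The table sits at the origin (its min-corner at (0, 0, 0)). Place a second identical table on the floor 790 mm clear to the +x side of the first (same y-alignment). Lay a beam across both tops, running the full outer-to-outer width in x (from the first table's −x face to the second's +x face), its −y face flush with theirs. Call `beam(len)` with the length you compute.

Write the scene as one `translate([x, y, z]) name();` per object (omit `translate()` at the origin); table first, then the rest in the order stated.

table();
translate([2507, 0, 0]) table();
translate([0, 0, 756]) beam(4224);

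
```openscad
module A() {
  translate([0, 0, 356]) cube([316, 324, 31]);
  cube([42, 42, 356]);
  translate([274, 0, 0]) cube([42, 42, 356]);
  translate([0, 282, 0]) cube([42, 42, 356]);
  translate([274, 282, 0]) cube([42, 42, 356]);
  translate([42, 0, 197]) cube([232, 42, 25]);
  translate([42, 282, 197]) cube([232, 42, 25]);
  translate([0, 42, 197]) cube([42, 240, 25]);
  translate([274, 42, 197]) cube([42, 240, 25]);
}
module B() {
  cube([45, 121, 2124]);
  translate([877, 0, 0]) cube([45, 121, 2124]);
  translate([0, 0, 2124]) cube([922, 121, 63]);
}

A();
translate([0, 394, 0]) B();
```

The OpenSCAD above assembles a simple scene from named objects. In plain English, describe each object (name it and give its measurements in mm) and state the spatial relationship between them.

A is a four-legged stool. The seat is 316×324 mm, 31 mm thick, top at z = 387 mm. It stands on four square legs, each 42×42 mm in cross-section, from z = 0 to the seat underside, each flush with a corner of the seat. Four stretchers, 42 mm wide and 25 mm tall, connect adjacent legs with their undersides at z = 197 mm, each running between the inner faces of the legs it joins and aligned with the legs' outer faces on the other axis.

B is a rectangular door frame: two vertical jambs of 45×121 mm section, 2124 mm tall, with a clear opening 832 mm wide between their inner faces. A header 63 mm tall and 121 mm deep lies on top of the jambs and spans the full outside width.

The door frame is on the floor beside the stool on its +y side.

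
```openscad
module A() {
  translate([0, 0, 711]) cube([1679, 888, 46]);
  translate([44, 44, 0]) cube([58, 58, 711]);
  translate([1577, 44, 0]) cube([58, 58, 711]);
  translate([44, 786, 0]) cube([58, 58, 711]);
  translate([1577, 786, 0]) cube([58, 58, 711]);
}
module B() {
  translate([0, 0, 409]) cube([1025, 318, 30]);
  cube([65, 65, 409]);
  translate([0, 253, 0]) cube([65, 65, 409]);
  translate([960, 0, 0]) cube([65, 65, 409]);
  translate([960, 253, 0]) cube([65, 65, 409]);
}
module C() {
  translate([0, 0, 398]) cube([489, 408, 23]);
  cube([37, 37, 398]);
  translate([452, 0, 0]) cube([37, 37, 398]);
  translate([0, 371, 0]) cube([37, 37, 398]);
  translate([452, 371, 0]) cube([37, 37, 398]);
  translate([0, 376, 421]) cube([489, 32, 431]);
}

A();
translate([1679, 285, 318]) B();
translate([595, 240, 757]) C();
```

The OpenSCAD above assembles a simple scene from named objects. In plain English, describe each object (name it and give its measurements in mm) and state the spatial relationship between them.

A is a table with a 1679×888 mm rectangular top, 46 mm thick, top surface at z = 757 mm, supported by four 58×58 mm square legs, each inset 44 mm from the nearest pair of top edges, running from the floor.

B is a long wooden bench with a 1025 mm (x) × 318 mm (y) seat, 30 mm thick, its top surface 439 mm above the floor. Four 65 mm square legs at the seat corners, flush with the edges, run from z = 0 to the seat underside.

C is a chair: 489×408 mm seat, 23 mm thick, top at z = 421 mm, on four 37 mm square corner legs flush with the seat edges. A 32 mm thick backrest slab spans the full seat width, extending 431 mm above the seat top, its back face flush with the seat's +y edge.

The bench is beside the table with their tops flush at z = 757. The chair is on top of the table, centred.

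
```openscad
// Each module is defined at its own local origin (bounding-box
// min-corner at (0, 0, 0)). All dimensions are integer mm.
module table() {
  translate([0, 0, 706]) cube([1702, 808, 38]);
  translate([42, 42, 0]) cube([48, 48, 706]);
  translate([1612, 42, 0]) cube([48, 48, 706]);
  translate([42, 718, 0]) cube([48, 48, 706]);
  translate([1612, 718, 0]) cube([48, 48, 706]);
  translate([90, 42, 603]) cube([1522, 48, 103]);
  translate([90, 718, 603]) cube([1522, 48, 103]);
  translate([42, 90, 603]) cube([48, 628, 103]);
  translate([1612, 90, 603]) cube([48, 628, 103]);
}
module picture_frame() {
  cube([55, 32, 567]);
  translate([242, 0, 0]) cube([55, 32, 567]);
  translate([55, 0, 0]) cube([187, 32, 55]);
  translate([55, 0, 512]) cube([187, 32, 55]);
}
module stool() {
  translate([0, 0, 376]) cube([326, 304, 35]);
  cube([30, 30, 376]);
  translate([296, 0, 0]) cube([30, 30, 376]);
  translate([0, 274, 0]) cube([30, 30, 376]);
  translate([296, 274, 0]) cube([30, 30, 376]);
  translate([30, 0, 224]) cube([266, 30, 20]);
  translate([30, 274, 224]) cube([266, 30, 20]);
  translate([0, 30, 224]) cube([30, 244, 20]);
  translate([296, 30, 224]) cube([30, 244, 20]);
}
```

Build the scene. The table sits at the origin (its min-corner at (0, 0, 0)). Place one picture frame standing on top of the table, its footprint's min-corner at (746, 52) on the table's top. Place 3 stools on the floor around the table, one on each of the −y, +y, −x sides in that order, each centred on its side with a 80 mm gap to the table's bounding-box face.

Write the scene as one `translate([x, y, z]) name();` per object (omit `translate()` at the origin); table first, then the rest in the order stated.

table();
translate([746, 52, 744]) picture_frame();
translate([688, -384, 0]) stool();
translate([688, 888, 0]) stool();
translate([-406, 252, 0]) stool();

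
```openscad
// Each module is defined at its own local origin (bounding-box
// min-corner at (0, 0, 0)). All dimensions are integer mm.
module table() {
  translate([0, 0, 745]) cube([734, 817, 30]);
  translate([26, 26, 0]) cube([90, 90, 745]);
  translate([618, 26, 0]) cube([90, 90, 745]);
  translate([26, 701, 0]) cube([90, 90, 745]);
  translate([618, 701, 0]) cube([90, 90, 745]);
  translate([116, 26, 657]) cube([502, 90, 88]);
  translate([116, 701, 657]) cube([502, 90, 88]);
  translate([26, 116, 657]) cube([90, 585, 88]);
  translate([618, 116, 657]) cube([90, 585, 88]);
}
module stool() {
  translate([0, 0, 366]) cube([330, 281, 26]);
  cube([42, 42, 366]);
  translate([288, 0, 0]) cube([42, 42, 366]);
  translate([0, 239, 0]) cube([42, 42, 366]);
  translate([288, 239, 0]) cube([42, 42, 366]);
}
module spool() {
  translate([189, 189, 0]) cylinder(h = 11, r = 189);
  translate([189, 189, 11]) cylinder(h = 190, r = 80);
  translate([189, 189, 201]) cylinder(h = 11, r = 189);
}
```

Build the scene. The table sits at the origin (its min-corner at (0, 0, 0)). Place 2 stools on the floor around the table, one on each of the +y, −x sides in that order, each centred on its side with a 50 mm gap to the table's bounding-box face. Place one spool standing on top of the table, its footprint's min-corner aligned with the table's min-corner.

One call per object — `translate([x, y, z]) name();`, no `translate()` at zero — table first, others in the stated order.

table();
translate([202, 867, 0]) stool();
translate([-380, 268, 0]) stool();
translate([0, 0, 775]) spool();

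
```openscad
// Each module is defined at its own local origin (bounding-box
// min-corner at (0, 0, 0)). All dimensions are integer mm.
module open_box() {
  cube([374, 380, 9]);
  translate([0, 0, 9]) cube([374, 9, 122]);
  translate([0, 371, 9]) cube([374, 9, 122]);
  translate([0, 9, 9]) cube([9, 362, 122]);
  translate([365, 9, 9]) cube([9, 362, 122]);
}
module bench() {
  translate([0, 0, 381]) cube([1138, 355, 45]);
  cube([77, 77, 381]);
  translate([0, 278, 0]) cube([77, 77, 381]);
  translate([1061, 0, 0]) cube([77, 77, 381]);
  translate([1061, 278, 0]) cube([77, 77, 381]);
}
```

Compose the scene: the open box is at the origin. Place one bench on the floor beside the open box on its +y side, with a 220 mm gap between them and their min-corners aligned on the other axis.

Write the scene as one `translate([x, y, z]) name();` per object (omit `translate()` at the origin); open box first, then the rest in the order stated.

open_box();
translate([0, 600, 0]) bench();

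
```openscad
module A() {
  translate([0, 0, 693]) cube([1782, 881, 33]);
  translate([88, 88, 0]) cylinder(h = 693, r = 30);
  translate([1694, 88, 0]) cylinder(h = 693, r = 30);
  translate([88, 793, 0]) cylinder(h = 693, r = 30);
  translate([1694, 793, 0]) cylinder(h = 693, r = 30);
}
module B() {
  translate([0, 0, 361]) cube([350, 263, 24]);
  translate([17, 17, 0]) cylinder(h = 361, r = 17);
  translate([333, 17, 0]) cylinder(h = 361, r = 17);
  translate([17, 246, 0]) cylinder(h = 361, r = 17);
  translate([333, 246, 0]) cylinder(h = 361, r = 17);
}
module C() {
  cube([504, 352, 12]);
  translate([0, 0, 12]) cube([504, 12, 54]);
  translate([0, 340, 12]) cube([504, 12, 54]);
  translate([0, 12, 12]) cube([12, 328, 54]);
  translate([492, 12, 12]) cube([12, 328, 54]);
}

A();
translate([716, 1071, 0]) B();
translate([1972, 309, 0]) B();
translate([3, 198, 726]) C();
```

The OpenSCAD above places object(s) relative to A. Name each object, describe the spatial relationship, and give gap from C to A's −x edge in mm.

The open box's min-x is at 3; the table's min-x is 0; gap = 3 mm.

A is a table. B is a stool. C is an open box. Two stools sit around the table at the +y, +x sides. The open box is on top of the table. The gap from the open box to the table's −x edge is 3 mm.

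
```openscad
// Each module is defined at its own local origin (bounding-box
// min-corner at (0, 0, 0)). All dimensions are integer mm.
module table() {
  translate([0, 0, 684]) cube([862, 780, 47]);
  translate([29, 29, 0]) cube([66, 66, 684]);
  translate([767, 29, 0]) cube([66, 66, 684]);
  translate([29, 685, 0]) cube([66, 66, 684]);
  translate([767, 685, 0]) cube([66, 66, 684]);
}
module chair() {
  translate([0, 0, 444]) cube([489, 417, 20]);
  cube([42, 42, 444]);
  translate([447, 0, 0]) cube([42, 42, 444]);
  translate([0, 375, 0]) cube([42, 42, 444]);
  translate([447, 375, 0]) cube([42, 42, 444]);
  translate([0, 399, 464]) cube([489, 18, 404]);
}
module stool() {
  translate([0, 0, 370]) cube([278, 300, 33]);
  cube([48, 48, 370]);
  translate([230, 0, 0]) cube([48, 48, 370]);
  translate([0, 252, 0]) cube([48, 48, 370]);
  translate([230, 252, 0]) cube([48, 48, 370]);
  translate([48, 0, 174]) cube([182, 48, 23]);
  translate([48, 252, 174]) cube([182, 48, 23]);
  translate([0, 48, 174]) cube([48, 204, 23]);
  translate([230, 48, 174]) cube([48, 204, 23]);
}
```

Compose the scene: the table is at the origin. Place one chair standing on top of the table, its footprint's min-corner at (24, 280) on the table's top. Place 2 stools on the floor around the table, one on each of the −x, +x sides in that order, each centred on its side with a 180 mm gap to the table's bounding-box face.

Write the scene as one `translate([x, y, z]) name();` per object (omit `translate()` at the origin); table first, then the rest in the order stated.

table();
translate([24, 280, 731]) chair();
translate([-458, 240, 0]) stool();
translate([1042, 240, 0]) stool();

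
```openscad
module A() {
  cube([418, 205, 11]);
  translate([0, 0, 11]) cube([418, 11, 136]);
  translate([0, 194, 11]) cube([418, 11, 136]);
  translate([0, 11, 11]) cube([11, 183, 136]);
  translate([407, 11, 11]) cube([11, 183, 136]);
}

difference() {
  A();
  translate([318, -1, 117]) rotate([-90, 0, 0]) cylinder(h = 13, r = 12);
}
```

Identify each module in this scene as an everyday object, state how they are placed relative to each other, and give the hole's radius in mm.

A is an open box. The open box has a circular hole through its front wall. The hole's radius is 12 mm.

The subtracted cylinder has r = 12 mm.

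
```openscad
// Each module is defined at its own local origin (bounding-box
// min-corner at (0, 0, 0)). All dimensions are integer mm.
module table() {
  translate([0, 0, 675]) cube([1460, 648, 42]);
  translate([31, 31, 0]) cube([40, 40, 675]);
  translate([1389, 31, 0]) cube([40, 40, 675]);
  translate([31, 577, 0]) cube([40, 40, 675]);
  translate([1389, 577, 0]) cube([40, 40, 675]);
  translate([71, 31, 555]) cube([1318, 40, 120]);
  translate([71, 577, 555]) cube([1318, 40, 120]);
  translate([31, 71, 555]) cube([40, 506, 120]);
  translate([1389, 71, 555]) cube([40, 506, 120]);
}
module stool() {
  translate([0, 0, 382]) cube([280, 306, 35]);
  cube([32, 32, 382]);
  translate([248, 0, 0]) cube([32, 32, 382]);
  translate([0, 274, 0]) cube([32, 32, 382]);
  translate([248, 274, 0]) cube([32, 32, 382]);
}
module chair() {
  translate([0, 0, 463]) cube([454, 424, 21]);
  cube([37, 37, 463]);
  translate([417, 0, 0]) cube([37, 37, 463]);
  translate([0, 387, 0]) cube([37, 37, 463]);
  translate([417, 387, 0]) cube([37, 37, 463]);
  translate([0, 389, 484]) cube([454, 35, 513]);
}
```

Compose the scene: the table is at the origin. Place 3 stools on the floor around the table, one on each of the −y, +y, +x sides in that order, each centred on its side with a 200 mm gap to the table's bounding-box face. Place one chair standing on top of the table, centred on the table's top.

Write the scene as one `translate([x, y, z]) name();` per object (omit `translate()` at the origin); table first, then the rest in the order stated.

table();
translate([590, -506, 0]) stool();
translate([590, 848, 0]) stool();
translate([1660, 171, 0]) stool();
translate([503, 112, 717]) chair();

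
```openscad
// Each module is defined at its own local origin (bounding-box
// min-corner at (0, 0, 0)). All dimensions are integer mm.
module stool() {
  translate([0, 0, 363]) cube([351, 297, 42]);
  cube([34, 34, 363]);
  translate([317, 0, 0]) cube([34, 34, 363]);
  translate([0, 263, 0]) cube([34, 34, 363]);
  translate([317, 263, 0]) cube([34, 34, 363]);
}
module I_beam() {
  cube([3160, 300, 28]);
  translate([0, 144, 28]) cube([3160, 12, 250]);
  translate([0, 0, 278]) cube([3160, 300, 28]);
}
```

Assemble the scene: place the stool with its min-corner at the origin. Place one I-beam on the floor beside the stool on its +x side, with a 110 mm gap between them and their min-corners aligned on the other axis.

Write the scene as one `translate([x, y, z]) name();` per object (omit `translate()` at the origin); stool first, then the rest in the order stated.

stool();
translate([461, 0, 0]) I_beam();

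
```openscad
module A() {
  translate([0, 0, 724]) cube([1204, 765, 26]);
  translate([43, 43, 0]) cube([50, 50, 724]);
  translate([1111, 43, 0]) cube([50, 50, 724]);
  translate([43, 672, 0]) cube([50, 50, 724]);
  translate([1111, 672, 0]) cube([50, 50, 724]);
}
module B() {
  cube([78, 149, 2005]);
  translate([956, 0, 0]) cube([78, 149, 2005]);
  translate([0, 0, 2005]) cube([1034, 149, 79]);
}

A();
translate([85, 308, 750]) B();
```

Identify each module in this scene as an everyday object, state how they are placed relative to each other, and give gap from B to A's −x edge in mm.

A is a table. B is a door frame. The door frame is on top of the table, centred. The gap from the door frame to the table's −x edge is 85 mm.

The door frame's min-x is at 85; the table's min-x is 0; gap = 85 mm.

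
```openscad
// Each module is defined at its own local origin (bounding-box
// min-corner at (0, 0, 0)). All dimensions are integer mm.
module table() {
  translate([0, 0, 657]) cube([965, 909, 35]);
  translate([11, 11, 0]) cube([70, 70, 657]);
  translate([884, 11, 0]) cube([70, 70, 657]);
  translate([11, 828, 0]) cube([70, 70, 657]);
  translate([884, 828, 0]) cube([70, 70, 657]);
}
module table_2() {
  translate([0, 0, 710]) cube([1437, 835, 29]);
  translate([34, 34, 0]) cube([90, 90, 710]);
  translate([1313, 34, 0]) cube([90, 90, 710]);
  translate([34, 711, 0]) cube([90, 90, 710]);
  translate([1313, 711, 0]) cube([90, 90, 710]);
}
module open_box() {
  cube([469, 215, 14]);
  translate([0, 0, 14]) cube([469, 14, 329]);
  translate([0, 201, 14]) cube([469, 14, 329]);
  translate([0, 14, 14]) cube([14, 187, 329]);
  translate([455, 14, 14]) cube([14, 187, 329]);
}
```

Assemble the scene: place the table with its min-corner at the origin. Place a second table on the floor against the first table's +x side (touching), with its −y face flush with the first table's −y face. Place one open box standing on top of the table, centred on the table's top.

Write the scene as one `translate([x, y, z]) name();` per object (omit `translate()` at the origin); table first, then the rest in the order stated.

table();
translate([965, 0, 0]) table_2();
translate([248, 347, 692]) open_box();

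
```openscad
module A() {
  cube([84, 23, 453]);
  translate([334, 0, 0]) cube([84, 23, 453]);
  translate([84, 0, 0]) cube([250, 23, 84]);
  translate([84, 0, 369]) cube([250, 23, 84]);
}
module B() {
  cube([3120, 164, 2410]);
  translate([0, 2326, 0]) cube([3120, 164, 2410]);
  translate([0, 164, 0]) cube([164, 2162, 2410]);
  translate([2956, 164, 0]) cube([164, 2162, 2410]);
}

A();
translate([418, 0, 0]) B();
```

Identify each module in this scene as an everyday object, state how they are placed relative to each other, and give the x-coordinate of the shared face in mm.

The picture frame's +x face and the house frame's −x face are both at x = 418 mm.

A is a picture frame. B is a house frame. The house frame is against the picture frame's +x side, with their −y faces flush. The x-coordinate of the shared face is 418 mm.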